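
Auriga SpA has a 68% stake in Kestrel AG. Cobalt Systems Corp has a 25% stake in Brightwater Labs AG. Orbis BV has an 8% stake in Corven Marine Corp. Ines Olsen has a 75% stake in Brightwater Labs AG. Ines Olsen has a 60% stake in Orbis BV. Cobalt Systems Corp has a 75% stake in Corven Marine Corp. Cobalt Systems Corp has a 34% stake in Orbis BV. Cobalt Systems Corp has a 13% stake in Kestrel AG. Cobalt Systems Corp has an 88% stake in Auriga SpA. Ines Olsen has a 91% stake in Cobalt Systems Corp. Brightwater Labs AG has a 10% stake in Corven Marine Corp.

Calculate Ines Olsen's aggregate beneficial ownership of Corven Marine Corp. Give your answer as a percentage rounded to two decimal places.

Ines reaches Corven along 5 paths.
Via Cobalt → Brightwater: 91% × 25% × 10% = 2.275%.
Via Brightwater: 75% × 10% = 7.5%.
Via Cobalt: 91% × 75% = 68.25%.
Via Cobalt → Orbis: 91% × 34% × 8% = 2.4752%.
Via Orbis: 60% × 8% = 4.8%.
Total: 2.275% + 7.5% + 68.25% + 2.4752% + 4.8% = 85.3002%.
Rounded: 85.30%.

85.30%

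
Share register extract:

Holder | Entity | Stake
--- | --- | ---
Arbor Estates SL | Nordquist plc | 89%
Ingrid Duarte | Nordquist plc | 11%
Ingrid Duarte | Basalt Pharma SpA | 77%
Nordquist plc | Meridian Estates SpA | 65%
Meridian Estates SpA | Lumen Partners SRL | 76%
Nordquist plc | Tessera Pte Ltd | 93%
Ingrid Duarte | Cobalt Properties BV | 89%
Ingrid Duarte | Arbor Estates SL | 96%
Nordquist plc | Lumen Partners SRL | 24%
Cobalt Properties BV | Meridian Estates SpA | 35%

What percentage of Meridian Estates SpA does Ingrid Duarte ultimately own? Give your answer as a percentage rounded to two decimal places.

Ingrid reaches Meridian along 3 paths.
Via Arbor → Nordquist: 96% × 89% × 65% = 55.536%.
Via Nordquist: 11% × 65% = 7.15%.
Via Cobalt: 89% × 35% = 31.15%.
Total: 55.536% + 7.15% + 31.15% = 93.836%.
Rounded: 93.84%.

93.84%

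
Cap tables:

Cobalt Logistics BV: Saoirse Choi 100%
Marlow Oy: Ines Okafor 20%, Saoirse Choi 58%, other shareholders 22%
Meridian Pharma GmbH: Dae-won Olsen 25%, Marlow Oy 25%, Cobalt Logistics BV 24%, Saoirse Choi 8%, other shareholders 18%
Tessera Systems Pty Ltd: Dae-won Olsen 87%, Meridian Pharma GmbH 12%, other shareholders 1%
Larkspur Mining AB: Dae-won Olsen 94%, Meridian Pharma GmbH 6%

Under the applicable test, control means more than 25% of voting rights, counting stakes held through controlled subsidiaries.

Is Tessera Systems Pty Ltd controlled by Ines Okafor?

Ines's largest direct stake is 20% in Marlow, which does not meet the threshold, so Ines controls no company.
Neither Ines nor any entity Ines controls holds any voting interest in Tessera.
So Ines does not control Tessera.

No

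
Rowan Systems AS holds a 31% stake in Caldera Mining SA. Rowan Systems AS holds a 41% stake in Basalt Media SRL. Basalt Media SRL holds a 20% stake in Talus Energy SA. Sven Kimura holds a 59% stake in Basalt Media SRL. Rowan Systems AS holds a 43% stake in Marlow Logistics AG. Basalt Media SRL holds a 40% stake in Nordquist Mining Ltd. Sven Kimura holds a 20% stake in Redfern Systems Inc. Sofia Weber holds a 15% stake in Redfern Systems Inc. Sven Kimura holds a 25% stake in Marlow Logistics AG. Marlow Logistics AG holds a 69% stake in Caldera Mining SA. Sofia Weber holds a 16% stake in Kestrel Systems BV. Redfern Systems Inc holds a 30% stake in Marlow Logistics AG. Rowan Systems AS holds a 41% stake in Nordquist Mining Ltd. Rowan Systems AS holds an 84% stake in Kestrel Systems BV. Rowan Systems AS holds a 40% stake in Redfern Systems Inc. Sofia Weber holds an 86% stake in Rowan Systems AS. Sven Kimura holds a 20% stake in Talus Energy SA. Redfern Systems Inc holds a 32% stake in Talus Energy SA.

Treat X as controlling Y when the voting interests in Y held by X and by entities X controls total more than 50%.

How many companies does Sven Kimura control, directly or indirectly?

1

Sven holds 59% of Basalt, so Sven controls Basalt.
No other company's threshold is met.
Sven controls 1 company.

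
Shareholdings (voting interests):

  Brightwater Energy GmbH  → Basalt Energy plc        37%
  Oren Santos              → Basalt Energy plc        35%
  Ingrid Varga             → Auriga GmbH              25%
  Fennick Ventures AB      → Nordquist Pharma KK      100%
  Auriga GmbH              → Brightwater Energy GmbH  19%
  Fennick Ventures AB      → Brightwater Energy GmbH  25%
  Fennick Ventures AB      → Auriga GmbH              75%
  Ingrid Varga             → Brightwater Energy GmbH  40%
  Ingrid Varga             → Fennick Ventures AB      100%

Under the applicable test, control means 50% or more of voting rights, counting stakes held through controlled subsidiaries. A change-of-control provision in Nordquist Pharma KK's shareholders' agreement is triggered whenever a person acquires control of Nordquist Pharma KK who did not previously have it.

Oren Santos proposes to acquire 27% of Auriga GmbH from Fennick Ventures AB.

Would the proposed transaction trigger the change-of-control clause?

The purchase adds only to Oren's holdings (Fennick's stake shrinks), so Oren is the only person who could newly come to control Nordquist.
Oren's largest direct stake is 35% in Basalt, which does not meet the threshold, so Oren controls no company.
Neither Oren nor any entity Oren controls holds any voting interest in Nordquist.
So before the transaction, Oren does not control Nordquist.
After the purchase, Oren holds 27% of Auriga directly, and Fennick's stake falls to 48%.
Oren's side now holds 27% of Auriga, not ≥ 50%, so Oren still does not control Auriga.
After the transaction, neither Oren nor any entity Oren controls holds a voting interest in Nordquist, so Oren still does not control it.
No new person acquires control, so the clause is not triggered.

No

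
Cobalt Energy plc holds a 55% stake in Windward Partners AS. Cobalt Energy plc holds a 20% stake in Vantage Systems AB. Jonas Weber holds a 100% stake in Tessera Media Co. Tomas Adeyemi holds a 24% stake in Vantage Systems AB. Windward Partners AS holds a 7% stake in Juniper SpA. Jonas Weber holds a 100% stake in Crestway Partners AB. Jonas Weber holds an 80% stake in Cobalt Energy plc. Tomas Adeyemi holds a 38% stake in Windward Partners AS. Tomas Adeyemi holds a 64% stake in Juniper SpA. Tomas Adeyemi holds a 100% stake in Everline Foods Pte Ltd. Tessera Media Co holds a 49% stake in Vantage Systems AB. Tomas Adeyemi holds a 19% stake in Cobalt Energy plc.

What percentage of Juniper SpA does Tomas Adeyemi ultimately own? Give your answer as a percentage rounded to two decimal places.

Tomas reaches Juniper along 3 paths.
Via Cobalt → Windward: 19% × 55% × 7% = 0.7315%.
Via Windward: 38% × 7% = 2.66%.
Direct stake: 64% = 64%.
Total: 0.7315% + 2.66% + 64% = 67.3915%.
Rounded: 67.39%.

67.39%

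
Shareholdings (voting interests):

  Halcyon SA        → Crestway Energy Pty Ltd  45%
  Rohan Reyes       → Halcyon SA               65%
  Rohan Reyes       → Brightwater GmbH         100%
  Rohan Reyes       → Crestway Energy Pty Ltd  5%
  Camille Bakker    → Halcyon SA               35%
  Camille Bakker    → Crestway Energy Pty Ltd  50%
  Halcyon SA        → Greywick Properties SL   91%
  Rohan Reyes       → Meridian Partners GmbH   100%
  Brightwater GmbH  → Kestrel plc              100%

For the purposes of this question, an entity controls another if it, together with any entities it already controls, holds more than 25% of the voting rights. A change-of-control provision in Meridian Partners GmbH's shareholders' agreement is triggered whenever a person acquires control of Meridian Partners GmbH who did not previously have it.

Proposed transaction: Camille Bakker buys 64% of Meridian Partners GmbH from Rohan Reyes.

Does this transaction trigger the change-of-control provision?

The purchase adds only to Camille's holdings (Rohan's stake shrinks), so Camille is the only person who could newly come to control Meridian.
Camille holds 35% of Halcyon, so Camille controls Halcyon.
Halcyon and Camille together hold 45% + 50% = 95% of Crestway, so Camille controls Crestway.
Halcyon holds 91% of Greywick, so Camille controls Greywick.
Neither Camille nor any entity Camille controls holds any voting interest in Meridian.
So before the transaction, Camille does not control Meridian.
After the purchase, Camille holds 64% of Meridian directly, and Rohan's stake falls to 36%.
Camille holds 64% of Meridian, so Camille controls Meridian.
Camille did not control Meridian before and does after, so the clause is triggered.

Yes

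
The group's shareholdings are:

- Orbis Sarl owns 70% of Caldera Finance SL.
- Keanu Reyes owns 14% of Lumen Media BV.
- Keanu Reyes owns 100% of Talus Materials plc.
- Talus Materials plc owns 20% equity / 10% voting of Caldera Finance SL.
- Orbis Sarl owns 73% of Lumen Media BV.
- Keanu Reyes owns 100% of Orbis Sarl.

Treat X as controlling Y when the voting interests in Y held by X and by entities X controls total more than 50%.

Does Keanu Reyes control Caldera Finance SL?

Yes

Keanu holds 100% of Talus, so Keanu controls Talus.
Keanu holds 100% of Orbis, so Keanu controls Orbis.
Orbis and Talus together hold 70% + 10% = 80% of Caldera, so Keanu controls Caldera.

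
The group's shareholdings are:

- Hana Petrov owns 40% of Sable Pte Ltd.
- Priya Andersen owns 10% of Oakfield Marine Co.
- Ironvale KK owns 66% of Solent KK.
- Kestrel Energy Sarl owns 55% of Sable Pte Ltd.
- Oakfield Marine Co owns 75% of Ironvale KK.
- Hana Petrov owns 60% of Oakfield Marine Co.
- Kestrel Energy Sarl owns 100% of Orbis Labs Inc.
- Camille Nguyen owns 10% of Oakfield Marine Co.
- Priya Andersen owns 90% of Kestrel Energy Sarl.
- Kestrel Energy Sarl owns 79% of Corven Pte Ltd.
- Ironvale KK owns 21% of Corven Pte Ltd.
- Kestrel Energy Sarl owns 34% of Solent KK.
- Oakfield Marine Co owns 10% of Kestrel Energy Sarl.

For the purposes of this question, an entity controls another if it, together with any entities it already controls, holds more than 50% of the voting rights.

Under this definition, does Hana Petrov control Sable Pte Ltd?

Hana holds 60% of Oakfield, so Hana controls Oakfield.
Oakfield holds 75% of Ironvale, so Hana controls Ironvale.
Ironvale holds 66% of Solent, so Hana controls Solent.
In Sable, Hana's side holds only 40%, not > 50%.
So Hana does not control Sable.

No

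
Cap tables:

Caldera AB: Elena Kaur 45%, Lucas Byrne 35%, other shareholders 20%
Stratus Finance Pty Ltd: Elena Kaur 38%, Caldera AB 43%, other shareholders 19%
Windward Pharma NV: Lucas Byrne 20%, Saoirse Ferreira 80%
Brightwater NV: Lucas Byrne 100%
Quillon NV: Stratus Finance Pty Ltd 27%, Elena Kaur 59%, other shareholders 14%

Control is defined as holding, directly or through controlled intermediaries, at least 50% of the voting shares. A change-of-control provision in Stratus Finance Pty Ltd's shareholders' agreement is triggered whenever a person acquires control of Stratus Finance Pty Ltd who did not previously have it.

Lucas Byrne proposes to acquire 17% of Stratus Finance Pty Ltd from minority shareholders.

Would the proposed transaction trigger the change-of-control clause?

No

The purchase changes only Lucas's holdings, so Lucas is the only person who could newly come to control Stratus.
Lucas holds 100% of Brightwater, so Lucas controls Brightwater.
Neither Lucas nor any entity Lucas controls holds any voting interest in Stratus.
So before the transaction, Lucas does not control Stratus.
After the purchase, Lucas holds 17% of Stratus directly.
After the transaction, Lucas's side holds 17% of Stratus, not ≥ 50%, so Lucas still does not control Stratus.
No new person acquires control, so the clause is not triggered.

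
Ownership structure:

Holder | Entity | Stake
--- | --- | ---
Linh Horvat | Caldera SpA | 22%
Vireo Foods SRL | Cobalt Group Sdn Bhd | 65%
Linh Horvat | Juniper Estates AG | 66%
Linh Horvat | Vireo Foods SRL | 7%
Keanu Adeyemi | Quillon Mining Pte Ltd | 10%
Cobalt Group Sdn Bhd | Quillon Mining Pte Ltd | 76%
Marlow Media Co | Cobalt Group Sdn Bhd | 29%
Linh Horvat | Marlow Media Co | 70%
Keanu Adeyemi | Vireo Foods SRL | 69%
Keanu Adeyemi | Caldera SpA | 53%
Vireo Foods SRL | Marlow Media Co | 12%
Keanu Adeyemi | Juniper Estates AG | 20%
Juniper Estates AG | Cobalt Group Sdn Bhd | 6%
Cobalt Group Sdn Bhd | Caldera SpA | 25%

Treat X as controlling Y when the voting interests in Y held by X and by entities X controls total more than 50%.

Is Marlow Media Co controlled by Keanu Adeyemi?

No

Keanu holds 69% of Vireo, so Keanu controls Vireo.
Vireo holds 65% of Cobalt, so Keanu controls Cobalt.
Cobalt and Keanu together hold 25% + 53% = 78% of Caldera, so Keanu controls Caldera.
Keanu and Cobalt together hold 10% + 76% = 86% of Quillon, so Keanu controls Quillon.
In Marlow, Keanu's side holds only 12%, not > 50%.
So Keanu does not control Marlow.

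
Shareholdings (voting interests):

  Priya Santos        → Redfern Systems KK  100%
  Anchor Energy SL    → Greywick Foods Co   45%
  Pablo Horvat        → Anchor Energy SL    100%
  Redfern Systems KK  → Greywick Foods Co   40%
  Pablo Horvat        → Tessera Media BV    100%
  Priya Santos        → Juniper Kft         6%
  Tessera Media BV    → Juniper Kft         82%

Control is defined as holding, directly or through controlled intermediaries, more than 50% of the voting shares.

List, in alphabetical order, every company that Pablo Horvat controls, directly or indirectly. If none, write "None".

Pablo holds 100% of Tessera, so Pablo controls Tessera.
Pablo holds 100% of Anchor, so Pablo controls Anchor.
Tessera holds 82% of Juniper, so Pablo controls Juniper.
No other company's threshold is met.

Anchor Energy SL, Juniper Kft, Tessera Media BV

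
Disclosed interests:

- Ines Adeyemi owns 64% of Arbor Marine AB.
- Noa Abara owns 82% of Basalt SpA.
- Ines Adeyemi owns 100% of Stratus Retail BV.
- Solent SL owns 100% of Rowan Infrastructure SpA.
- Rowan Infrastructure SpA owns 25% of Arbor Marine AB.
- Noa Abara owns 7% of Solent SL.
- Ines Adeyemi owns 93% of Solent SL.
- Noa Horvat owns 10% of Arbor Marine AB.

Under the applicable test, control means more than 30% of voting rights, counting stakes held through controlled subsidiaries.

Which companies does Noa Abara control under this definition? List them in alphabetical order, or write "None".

Noa Abara holds 82% of Basalt, so Noa Abara controls Basalt.
No other company's threshold is met.

Basalt SpA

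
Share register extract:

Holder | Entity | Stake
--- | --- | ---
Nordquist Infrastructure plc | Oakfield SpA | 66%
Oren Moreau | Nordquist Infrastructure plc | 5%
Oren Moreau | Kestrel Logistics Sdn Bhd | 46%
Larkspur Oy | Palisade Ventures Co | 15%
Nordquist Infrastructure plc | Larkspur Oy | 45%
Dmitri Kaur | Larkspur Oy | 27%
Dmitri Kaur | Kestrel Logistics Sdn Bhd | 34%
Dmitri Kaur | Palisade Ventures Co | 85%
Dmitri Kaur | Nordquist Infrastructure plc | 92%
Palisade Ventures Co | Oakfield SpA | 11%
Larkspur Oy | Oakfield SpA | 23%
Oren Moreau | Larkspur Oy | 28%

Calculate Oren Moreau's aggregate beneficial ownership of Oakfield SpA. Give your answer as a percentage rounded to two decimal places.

Oren reaches Oakfield along 5 paths.
Via Nordquist → Larkspur → Palisade: 5% × 45% × 15% × 11% = 0.037125%.
Via Larkspur → Palisade: 28% × 15% × 11% = 0.462%.
Via Nordquist: 5% × 66% = 3.3%.
Via Nordquist → Larkspur: 5% × 45% × 23% = 0.5175%.
Via Larkspur: 28% × 23% = 6.44%.
Total: 0.037125% + 0.462% + 3.3% + 0.5175% + 6.44% = 10.756625%.
Rounded: 10.76%.

10.76%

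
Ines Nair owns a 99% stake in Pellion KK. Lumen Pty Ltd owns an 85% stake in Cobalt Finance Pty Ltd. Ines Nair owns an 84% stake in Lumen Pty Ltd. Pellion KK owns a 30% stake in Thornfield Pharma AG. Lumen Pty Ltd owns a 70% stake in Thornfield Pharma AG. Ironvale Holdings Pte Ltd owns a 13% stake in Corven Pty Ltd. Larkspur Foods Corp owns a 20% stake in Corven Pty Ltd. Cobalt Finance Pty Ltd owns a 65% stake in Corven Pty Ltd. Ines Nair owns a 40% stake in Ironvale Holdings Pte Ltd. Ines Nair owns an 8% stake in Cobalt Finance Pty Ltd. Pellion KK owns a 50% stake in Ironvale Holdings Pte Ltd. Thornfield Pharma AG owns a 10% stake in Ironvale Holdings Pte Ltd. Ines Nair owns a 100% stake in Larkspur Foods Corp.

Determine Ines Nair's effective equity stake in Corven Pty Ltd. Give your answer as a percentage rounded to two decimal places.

Ines reaches Corven along 7 paths.
Via Larkspur: 100% × 20% = 20%.
Via Cobalt: 8% × 65% = 5.2%.
Via Lumen → Cobalt: 84% × 85% × 65% = 46.41%.
Via Pellion → Ironvale: 99% × 50% × 13% = 6.435%.
Via Pellion → Thornfield → Ironvale: 99% × 30% × 10% × 13% = 0.3861%.
Via Lumen → Thornfield → Ironvale: 84% × 70% × 10% × 13% = 0.7644%.
Via Ironvale: 40% × 13% = 5.2%.
Total: 20% + 5.2% + 46.41% + 6.435% + 0.3861% + 0.7644% + 5.2% = 84.3955%.
Rounded: 84.40%.

84.40%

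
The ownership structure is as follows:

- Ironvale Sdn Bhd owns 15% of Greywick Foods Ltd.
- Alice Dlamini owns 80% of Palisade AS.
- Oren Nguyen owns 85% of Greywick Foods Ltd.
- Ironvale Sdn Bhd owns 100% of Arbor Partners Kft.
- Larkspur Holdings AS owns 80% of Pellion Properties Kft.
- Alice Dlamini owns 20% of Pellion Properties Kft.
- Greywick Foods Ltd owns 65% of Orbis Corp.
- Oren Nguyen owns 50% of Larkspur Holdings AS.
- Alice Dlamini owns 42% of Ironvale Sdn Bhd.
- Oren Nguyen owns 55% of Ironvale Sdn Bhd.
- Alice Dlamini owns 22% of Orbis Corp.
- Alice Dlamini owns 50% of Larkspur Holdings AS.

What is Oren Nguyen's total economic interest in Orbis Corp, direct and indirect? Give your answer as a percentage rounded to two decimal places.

60.61%

Oren reaches Orbis along 2 paths.
Via Greywick: 85% × 65% = 55.25%.
Via Ironvale → Greywick: 55% × 15% × 65% = 5.3625%.
Total: 55.25% + 5.3625% = 60.6125%.
Rounded: 60.61%.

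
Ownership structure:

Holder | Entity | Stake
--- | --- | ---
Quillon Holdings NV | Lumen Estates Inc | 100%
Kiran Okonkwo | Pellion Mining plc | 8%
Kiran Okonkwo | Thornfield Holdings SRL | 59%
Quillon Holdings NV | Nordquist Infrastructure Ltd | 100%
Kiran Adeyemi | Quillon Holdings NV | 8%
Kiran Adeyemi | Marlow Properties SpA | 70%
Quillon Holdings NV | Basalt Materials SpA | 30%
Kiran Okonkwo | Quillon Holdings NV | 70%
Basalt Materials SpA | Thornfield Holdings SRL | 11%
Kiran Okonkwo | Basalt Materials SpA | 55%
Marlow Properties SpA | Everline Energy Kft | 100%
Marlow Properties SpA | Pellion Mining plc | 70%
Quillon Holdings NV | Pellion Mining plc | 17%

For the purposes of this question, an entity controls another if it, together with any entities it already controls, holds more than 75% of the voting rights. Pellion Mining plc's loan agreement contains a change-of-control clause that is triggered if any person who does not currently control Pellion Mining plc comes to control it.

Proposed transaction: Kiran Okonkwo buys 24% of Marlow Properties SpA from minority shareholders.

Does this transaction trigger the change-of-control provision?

The purchase changes only Kiran Okonkwo's holdings, so Kiran Okonkwo is the only person who could newly come to control Pellion.
Kiran Okonkwo's largest direct stake is 70% in Quillon, which does not meet the threshold, so Kiran Okonkwo controls no company.
In Pellion, Kiran Okonkwo's side holds only 8%, not > 75%.
So before the transaction, Kiran Okonkwo does not control Pellion.
After the purchase, Kiran Okonkwo holds 24% of Marlow directly.
Kiran Okonkwo's side now holds 24% of Marlow, not > 75%, so Kiran Okonkwo still does not control Marlow.
After the transaction, Kiran Okonkwo's side holds 8% of Pellion, not > 75%, so Kiran Okonkwo still does not control Pellion.
No new person acquires control, so the clause is not triggered.

No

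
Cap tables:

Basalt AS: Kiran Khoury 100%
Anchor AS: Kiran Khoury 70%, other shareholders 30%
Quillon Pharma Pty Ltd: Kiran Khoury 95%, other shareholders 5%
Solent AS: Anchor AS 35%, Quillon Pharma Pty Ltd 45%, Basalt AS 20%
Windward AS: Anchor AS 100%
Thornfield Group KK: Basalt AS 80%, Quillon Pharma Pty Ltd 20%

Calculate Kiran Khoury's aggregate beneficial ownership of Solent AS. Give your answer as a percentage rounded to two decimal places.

Kiran reaches Solent along 3 paths.
Via Anchor: 70% × 35% = 24.5%.
Via Quillon: 95% × 45% = 42.75%.
Via Basalt: 100% × 20% = 20%.
Total: 24.5% + 42.75% + 20% = 87.25%.

87.25%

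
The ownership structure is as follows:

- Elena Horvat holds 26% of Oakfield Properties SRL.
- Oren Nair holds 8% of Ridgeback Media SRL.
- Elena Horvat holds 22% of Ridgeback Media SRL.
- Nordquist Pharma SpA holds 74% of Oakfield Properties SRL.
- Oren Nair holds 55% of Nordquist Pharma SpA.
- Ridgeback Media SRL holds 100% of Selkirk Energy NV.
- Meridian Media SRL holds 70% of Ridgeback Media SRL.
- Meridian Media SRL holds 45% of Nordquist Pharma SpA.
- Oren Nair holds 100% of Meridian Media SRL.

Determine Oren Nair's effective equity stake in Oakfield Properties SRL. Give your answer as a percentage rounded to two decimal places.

74.00%

Oren reaches Oakfield along 2 paths.
Via Nordquist: 55% × 74% = 40.7%.
Via Meridian → Nordquist: 100% × 45% × 74% = 33.3%.
Total: 40.7% + 33.3% = 74%.
Rounded: 74.00%.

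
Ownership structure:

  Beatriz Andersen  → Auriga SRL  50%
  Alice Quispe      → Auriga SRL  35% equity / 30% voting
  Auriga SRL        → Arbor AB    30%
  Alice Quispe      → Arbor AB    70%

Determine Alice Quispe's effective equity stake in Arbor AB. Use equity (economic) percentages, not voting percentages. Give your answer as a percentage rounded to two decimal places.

80.50%

Alice reaches Arbor along 2 paths.
Direct stake: 70% = 70%.
Via Auriga: 35% × 30% = 10.5%.
Total: 70% + 10.5% = 80.5%.
Rounded: 80.50%.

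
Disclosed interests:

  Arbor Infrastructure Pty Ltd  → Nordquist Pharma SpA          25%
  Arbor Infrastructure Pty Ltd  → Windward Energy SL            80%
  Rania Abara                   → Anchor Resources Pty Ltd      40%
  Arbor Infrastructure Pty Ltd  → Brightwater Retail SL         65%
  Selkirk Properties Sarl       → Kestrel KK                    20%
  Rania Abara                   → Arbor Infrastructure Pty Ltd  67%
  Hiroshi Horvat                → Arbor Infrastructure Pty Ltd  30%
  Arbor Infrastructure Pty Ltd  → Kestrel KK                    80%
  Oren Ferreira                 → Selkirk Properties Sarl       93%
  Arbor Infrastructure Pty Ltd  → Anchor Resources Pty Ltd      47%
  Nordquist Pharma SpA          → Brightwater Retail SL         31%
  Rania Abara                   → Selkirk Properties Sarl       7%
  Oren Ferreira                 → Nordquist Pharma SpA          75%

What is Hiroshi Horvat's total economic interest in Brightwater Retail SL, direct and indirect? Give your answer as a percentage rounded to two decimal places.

21.83%

Hiroshi reaches Brightwater along 2 paths.
Via Arbor → Nordquist: 30% × 25% × 31% = 2.325%.
Via Arbor: 30% × 65% = 19.5%.
Total: 2.325% + 19.5% = 21.825%.
Rounded: 21.83%.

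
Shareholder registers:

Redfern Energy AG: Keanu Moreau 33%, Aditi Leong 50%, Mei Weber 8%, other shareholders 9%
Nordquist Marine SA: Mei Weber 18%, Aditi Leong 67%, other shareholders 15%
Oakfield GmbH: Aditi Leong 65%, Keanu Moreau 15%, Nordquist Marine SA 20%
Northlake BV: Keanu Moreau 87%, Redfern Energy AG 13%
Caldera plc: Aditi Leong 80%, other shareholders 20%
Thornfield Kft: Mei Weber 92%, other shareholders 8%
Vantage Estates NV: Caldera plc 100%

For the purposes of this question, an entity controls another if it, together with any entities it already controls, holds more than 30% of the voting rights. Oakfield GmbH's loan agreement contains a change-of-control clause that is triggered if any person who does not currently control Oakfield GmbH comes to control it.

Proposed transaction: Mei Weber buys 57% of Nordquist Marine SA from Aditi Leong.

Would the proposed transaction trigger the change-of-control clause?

No

The purchase adds only to Mei's holdings (Aditi's stake shrinks), so Mei is the only person who could newly come to control Oakfield.
Mei holds 92% of Thornfield, so Mei controls Thornfield.
Neither Mei nor any entity Mei controls holds any voting interest in Oakfield.
So before the transaction, Mei does not control Oakfield.
After the purchase, Mei's direct stake in Nordquist rises to 18% + 57% = 75%, and Aditi's stake falls to 10%.
Mei holds 75% of Nordquist, so Mei controls Nordquist.
After the transaction, Mei's side holds 20% of Oakfield, not > 30%, so Mei still does not control Oakfield.
No new person acquires control, so the clause is not triggered.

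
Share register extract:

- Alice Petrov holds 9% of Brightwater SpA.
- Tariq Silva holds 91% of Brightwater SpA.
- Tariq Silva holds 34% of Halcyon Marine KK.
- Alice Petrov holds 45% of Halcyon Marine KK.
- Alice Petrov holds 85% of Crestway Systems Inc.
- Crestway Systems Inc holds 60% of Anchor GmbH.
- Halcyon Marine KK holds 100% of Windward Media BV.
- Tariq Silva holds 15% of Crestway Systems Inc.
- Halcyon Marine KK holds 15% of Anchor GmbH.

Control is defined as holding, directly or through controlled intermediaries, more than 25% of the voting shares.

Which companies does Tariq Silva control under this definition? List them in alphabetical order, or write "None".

Brightwater SpA, Halcyon Marine KK, Windward Media BV

Tariq holds 34% of Halcyon, so Tariq controls Halcyon.
Tariq holds 91% of Brightwater, so Tariq controls Brightwater.
Halcyon holds 100% of Windward, so Tariq controls Windward.
No other company's threshold is met.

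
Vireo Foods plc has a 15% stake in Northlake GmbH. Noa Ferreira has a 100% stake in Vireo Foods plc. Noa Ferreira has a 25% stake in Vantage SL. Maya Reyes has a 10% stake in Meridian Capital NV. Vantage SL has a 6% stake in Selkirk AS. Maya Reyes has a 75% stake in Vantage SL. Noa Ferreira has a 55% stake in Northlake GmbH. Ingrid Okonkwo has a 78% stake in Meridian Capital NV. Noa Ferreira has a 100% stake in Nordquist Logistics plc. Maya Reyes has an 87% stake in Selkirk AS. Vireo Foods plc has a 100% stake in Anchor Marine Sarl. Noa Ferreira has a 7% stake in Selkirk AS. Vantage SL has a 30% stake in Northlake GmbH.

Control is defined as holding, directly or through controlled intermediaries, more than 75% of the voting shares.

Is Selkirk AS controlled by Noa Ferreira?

No

Noa holds 100% of Vireo, so Noa controls Vireo.
Vireo holds 100% of Anchor, so Noa controls Anchor.
Noa holds 100% of Nordquist, so Noa controls Nordquist.
In Selkirk, Noa's side holds only 7%, not > 75%.
So Noa does not control Selkirk.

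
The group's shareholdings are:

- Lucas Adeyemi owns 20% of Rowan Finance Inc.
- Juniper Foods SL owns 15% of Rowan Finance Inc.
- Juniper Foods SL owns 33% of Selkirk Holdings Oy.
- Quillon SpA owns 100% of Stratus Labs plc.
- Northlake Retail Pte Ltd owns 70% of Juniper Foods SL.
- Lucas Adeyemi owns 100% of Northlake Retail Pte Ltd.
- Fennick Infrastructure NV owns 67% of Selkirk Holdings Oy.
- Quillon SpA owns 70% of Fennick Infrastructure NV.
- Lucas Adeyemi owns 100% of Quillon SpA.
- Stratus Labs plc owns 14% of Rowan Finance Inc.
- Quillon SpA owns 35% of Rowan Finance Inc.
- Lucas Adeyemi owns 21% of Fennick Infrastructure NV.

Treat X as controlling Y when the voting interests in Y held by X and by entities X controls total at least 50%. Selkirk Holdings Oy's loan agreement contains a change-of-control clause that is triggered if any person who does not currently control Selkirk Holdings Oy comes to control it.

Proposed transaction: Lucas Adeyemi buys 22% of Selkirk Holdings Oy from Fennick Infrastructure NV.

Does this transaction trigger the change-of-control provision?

The purchase adds only to Lucas's holdings (Fennick's stake shrinks), so Lucas is the only person who could newly come to control Selkirk.
Lucas holds 100% of Northlake, so Lucas controls Northlake.
Northlake holds 70% of Juniper, so Lucas controls Juniper.
Lucas holds 100% of Quillon, so Lucas controls Quillon.
Lucas and Quillon together hold 21% + 70% = 91% of Fennick, so Lucas controls Fennick.
Fennick and Juniper together hold 67% + 33% = 100% of Selkirk, so Lucas controls Selkirk.
So Lucas already controls Selkirk before the transaction.
After the purchase, Lucas holds 22% of Selkirk directly, and Fennick's stake falls to 45%.
Lucas controlled Selkirk already, so this is not a new person acquiring control; every other person's position is unchanged or reduced.
No new person acquires control, so the clause is not triggered.

No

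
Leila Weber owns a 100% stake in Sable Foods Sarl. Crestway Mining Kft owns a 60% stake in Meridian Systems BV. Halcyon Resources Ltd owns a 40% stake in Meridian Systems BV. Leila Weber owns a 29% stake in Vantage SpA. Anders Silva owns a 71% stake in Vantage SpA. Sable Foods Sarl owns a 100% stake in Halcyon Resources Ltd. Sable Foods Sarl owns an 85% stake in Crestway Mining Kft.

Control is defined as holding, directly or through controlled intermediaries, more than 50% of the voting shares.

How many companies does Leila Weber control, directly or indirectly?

4

Leila holds 100% of Sable, so Leila controls Sable.
Sable holds 85% of Crestway, so Leila controls Crestway.
Sable holds 100% of Halcyon, so Leila controls Halcyon.
Halcyon and Crestway together hold 40% + 60% = 100% of Meridian, so Leila controls Meridian.
No other company's threshold is met.
Leila controls 4 companies.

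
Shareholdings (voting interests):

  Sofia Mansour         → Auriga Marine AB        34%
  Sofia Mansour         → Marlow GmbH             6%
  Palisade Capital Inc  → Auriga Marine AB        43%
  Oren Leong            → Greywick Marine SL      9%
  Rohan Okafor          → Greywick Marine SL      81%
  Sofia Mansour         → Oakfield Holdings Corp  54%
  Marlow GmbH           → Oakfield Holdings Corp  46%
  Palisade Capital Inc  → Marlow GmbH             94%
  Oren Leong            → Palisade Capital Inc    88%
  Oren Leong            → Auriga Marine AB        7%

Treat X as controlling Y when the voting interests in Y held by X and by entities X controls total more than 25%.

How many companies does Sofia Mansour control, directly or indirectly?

2

Sofia holds 54% of Oakfield, so Sofia controls Oakfield.
Sofia holds 34% of Auriga, so Sofia controls Auriga.
No other company's threshold is met.
Sofia controls 2 companies.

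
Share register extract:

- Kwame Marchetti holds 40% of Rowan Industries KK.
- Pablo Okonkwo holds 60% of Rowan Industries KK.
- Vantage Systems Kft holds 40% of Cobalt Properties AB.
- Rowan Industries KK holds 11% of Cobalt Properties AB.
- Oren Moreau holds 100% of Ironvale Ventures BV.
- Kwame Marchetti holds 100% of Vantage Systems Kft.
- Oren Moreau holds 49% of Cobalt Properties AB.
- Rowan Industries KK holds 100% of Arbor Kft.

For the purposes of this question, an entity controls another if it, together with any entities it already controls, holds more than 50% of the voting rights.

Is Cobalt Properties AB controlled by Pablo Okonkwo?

Pablo holds 60% of Rowan, so Pablo controls Rowan.
Rowan holds 100% of Arbor, so Pablo controls Arbor.
In Cobalt, Pablo's side holds only 11%, not > 50%.
So Pablo does not control Cobalt.

No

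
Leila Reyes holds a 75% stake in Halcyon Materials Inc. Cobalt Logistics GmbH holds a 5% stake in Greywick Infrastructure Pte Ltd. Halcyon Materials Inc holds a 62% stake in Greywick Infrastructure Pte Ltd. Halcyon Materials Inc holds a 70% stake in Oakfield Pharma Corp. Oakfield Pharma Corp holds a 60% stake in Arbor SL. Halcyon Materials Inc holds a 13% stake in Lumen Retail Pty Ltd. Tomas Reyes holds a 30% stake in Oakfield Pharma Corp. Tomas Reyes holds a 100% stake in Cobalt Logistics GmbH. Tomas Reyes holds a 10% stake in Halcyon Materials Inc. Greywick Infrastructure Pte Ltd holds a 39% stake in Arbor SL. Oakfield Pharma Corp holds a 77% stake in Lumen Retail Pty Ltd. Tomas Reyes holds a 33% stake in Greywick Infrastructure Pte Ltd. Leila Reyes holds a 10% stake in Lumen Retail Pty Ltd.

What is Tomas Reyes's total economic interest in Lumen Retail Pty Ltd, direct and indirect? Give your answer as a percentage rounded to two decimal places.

Tomas reaches Lumen along 3 paths.
Via Halcyon: 10% × 13% = 1.3%.
Via Halcyon → Oakfield: 10% × 70% × 77% = 5.39%.
Via Oakfield: 30% × 77% = 23.1%.
Total: 1.3% + 5.39% + 23.1% = 29.79%.

29.79%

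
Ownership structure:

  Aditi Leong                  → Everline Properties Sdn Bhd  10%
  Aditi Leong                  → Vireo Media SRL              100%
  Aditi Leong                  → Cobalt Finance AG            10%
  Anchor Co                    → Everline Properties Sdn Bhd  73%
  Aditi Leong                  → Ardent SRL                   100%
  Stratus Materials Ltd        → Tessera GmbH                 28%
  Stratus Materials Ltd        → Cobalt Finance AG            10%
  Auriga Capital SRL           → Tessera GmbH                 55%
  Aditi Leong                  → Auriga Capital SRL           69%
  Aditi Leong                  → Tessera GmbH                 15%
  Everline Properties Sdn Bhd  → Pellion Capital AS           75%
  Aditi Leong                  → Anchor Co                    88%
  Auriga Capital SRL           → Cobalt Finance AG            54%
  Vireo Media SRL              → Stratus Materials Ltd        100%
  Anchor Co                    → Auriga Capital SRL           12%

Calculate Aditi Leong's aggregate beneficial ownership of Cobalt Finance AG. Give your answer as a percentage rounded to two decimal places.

62.96%

Aditi reaches Cobalt along 4 paths.
Via Vireo → Stratus: 100% × 100% × 10% = 10%.
Via Anchor → Auriga: 88% × 12% × 54% = 5.7024%.
Via Auriga: 69% × 54% = 37.26%.
Direct stake: 10% = 10%.
Total: 10% + 5.7024% + 37.26% + 10% = 62.9624%.
Rounded: 62.96%.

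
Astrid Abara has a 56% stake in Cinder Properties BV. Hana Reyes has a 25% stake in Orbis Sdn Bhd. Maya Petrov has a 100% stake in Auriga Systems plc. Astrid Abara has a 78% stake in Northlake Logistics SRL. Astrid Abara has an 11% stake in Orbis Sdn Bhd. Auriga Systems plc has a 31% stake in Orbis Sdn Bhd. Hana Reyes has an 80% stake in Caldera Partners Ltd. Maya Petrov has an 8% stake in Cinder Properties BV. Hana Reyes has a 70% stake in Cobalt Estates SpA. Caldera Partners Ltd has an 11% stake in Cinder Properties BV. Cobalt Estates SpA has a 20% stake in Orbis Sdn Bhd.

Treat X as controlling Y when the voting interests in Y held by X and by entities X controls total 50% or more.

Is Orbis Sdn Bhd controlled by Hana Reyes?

Hana holds 80% of Caldera, so Hana controls Caldera.
Hana holds 70% of Cobalt, so Hana controls Cobalt.
In Orbis, Hana's side holds only 20% + 25% = 45%, not ≥ 50%.
So Hana does not control Orbis.

No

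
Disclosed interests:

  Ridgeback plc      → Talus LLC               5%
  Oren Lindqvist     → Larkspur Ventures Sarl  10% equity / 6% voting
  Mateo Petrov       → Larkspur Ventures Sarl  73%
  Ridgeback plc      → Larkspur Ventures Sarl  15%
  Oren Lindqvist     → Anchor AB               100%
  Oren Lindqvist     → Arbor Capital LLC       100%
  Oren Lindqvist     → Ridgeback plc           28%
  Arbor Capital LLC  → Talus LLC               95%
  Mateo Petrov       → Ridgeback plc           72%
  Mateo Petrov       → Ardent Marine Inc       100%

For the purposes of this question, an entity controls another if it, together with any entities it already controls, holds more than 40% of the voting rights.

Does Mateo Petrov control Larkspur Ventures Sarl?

Mateo holds 72% of Ridgeback, so Mateo controls Ridgeback.
Ridgeback and Mateo together hold 15% + 73% = 88% of Larkspur, so Mateo controls Larkspur.

Yes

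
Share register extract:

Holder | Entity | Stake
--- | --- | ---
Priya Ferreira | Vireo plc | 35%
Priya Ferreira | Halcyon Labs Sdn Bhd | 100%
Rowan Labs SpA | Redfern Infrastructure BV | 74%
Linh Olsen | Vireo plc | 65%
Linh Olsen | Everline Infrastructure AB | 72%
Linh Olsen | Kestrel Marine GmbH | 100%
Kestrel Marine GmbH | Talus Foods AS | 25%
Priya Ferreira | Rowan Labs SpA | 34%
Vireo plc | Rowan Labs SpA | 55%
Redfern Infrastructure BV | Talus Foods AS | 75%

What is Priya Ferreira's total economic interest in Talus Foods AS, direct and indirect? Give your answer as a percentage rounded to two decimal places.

Priya reaches Talus along 2 paths.
Via Rowan → Redfern: 34% × 74% × 75% = 18.87%.
Via Vireo → Rowan → Redfern: 35% × 55% × 74% × 75% = 10.68375%.
Total: 18.87% + 10.68375% = 29.55375%.
Rounded: 29.55%.

29.55%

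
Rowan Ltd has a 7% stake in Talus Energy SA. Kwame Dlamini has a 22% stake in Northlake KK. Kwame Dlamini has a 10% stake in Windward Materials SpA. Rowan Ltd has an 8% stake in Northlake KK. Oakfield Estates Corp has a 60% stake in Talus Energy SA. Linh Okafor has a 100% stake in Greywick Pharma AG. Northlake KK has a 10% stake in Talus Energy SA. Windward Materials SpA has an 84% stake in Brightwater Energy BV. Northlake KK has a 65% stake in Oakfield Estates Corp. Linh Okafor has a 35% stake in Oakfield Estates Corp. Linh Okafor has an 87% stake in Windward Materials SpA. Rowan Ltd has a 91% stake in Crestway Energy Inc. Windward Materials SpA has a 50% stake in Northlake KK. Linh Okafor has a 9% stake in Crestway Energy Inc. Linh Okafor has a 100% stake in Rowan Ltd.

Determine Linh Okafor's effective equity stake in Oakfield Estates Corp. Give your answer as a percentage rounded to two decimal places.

68.48%

Linh reaches Oakfield along 3 paths.
Direct stake: 35% = 35%.
Via Rowan → Northlake: 100% × 8% × 65% = 5.2%.
Via Windward → Northlake: 87% × 50% × 65% = 28.275%.
Total: 35% + 5.2% + 28.275% = 68.475%.
Rounded: 68.48%.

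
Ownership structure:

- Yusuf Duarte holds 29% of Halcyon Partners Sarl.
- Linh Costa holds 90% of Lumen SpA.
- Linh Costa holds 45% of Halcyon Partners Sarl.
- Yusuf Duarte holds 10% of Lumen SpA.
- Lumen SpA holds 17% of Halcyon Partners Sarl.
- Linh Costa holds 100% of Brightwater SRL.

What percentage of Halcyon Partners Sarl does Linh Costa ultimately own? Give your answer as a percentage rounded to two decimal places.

Linh reaches Halcyon along 2 paths.
Direct stake: 45% = 45%.
Via Lumen: 90% × 17% = 15.3%.
Total: 45% + 15.3% = 60.3%.
Rounded: 60.30%.

60.30%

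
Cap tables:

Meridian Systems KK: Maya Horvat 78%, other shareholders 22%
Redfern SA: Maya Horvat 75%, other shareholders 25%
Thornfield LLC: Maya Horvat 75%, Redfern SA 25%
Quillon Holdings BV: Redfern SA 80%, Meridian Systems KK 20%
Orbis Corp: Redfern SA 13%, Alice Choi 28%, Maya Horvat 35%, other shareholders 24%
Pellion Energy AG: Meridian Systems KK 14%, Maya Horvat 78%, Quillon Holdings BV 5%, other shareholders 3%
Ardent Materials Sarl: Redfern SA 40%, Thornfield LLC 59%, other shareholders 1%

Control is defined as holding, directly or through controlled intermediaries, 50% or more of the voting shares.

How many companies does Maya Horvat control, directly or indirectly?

Maya holds 78% of Meridian, so Maya controls Meridian.
Maya holds 75% of Redfern, so Maya controls Redfern.
Maya and Redfern together hold 75% + 25% = 100% of Thornfield, so Maya controls Thornfield.
Redfern and Meridian together hold 80% + 20% = 100% of Quillon, so Maya controls Quillon.
Meridian and Maya and Quillon together hold 14% + 78% + 5% = 97% of Pellion, so Maya controls Pellion.
Redfern and Thornfield together hold 40% + 59% = 99% of Ardent, so Maya controls Ardent.
No other company's threshold is met.
Maya controls 6 companies.

6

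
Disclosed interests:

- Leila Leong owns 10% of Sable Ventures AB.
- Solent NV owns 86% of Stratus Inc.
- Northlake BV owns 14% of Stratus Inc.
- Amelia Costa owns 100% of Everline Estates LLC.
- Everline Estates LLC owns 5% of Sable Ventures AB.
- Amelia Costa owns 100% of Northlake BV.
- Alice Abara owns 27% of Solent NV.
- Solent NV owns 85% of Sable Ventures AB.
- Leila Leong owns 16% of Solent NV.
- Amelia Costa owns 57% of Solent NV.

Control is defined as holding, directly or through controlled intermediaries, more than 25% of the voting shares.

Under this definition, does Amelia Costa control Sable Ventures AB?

Amelia holds 100% of Everline, so Amelia controls Everline.
Amelia holds 57% of Solent, so Amelia controls Solent.
Solent and Everline together hold 85% + 5% = 90% of Sable, so Amelia controls Sable.

Yes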